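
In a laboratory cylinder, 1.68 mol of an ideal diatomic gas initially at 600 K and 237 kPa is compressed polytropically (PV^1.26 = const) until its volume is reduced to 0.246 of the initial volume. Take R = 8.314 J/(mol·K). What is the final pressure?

V₁ = nRT₁/P₁ = 1.68×8.314×600/237 = 35.4 L.
Polytropic n=1.26: T₂ = T₁(V₁/V₂)^(n−1) = 600×(4.07)^0.26 = 864 K; P₂ = P₁(V₁/V₂)^n = 1390 kPa.

1390 kPa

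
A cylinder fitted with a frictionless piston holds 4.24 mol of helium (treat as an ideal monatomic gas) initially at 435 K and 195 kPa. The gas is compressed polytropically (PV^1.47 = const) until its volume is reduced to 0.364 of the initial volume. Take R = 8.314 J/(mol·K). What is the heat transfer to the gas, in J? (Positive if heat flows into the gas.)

-5850 J

V₁ = nRT₁/P₁ = 4.24×8.314×435/195 = 78.6 L.
Polytropic n=1.47: T₂ = T₁(V₁/V₂)^(n−1) = 435×(2.75)^0.47 = 699 K; P₂ = P₁(V₁/V₂)^n = 861 kPa.
W = (P₁V₁−P₂V₂)/(n−1) = (195×78.6−861×28.6)/0.47 = -19800 J.
ΔU = nCvΔT = 4.24×12.5×(699−435) = 14000 J.
Q = ΔU + W = -5850 J.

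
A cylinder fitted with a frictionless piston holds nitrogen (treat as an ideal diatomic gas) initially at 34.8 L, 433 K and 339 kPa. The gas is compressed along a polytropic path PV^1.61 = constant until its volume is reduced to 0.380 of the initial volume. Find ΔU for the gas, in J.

23700 J

n = P₁V₁/(RT₁) = 339×34.8/(8.314×433) = 3.28 mol.
Polytropic n=1.61: T₂ = T₁(V₁/V₂)^(n−1) = 433×(2.63)^0.61 = 781 K; P₂ = P₁(V₁/V₂)^n = 1610 kPa.
For an ideal gas ΔU = nCvΔT with Cv = (5/2)R = 20.8 J/(mol·K).
ΔU = 3.28×20.8×(781−433) = 23700 J.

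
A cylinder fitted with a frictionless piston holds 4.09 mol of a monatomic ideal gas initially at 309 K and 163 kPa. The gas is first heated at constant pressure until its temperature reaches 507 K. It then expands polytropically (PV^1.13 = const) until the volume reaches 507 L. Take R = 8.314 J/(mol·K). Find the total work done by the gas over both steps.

V₁ = nRT₁/P₁ = 4.09×8.314×309/163 = 64.5 L.
Step 1 — Isobaric: P stays 163 kPa; V/T = const ⇒ T₂ = 507 K, V₂ = 106 L.
W = PΔV = 163×(106−64.5) kPa·L = 6730 J.
ΔU = nCvΔT = 4.09×12.5×(507−309) = 10100 J.
Q = ΔU + W = nCpΔT = 16800 J.
State after step 1: P = 163 kPa, V = 106 L, T = 507 K.
Step 2 — Polytropic n=1.13: T₂ = T₁(V₁/V₂)^(n−1) = 507×(0.209)^0.13 = 414 K; P₂ = P₁(V₁/V₂)^n = 27.7 kPa.
W = (P₁V₁−P₂V₂)/(n−1) = (163×106−27.7×507)/0.13 = 24400 J.
ΔU = nCvΔT = 4.09×12.5×(414−507) = -4770 J.
Q = ΔU + W = 19700 J.
Net over both steps: W = 31200 J, Q = 36500 J, ΔU = 5330 J.

31200 J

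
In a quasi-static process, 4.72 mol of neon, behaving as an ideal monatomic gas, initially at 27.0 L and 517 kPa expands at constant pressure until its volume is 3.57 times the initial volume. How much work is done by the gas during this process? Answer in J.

35900 J

T₁ = P₁V₁/(nR) = 517×27.0/(4.72×8.314) = 356 K.
Isobaric: P stays 517 kPa; V/T = const ⇒ T₂ = 1270 K, V₂ = 96.4 L.
W = PΔV = 517×(96.4−27.0) kPa·L = 35900 J.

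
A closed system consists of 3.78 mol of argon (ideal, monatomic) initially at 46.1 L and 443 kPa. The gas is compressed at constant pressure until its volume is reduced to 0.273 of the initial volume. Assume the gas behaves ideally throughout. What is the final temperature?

177 K

T₁ = P₁V₁/(nR) = 443×46.1/(3.78×8.314) = 650 K.
Isobaric: P stays 443 kPa; V/T = const ⇒ T₂ = 177 K, V₂ = 12.6 L.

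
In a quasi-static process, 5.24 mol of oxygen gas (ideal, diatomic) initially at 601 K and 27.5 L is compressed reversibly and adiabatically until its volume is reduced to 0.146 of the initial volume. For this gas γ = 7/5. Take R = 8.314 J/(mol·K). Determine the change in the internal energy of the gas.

75900 J

P₁ = nRT₁/V₁ = 5.24×8.314×601/27.5 = 952 kPa.
Adiabatic: TV^(γ−1) = const ⇒ T₂ = 601×(6.85)^0.400 = 1300 K; PV^γ = const ⇒ P₂ = 14100 kPa.
For an ideal gas ΔU = nCvΔT with Cv = (5/2)R = 20.8 J/(mol·K).
ΔU = 5.24×20.8×(1300−601) = 75900 J.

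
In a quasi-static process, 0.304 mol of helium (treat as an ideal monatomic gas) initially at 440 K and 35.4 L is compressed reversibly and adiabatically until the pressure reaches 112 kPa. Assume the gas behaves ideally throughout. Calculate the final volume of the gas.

16.5 L

P₁ = nRT₁/V₁ = 0.304×8.314×440/35.4 = 31.4 kPa.
Adiabatic: T₂/T₁ = (P₂/P₁)^((γ−1)/γ) ⇒ T₂ = 440×(3.57)^0.400 = 732 K; V₂ = 16.5 L.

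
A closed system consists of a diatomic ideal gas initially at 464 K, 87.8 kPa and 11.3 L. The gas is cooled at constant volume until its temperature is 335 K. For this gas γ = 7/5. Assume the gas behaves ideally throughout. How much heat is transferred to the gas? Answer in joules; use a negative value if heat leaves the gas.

-690 J

n = P₁V₁/(RT₁) = 87.8×11.3/(8.314×464) = 0.257 mol.
Isochoric: V stays 11.3 L; P/T = const ⇒ T₂ = 335 K, P₂ = 63.4 kPa.
W = 0 (no volume change).
ΔU = nCvΔT = 0.257×20.8×(335−464) = -690 J.
Q = ΔU = -690 J.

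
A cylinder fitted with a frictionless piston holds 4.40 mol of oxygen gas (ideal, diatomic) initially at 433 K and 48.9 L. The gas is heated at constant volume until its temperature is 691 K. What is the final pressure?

P₁ = nRT₁/V₁ = 4.40×8.314×433/48.9 = 324 kPa.
Isochoric: V stays 48.9 L; P/T = const ⇒ T₂ = 691 K, P₂ = 517 kPa.

517 kPa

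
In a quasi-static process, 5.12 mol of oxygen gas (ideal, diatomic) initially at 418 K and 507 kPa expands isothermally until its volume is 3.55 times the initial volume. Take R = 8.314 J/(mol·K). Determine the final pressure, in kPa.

V₁ = nRT₁/P₁ = 5.12×8.314×418/507 = 35.1 L.
Isothermal: T stays 418 K; PV = const ⇒ V₂ = 125 L, P₂ = 143 kPa.

143 kPa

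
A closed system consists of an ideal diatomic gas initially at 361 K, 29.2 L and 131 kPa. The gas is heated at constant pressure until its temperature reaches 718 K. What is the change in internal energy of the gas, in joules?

9460 J

n = P₁V₁/(RT₁) = 131×29.2/(8.314×361) = 1.27 mol.
Isobaric: P stays 131 kPa; V/T = const ⇒ T₂ = 718 K, V₂ = 58.1 L.
For an ideal gas ΔU = nCvΔT with Cv = (5/2)R = 20.8 J/(mol·K).
ΔU = 1.27×20.8×(718−361) = 9460 J.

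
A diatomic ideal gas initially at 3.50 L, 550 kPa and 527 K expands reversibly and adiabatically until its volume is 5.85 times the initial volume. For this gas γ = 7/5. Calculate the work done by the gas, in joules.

2440 J

n = P₁V₁/(RT₁) = 550×3.50/(8.314×527) = 0.439 mol.
Adiabatic: TV^(γ−1) = const ⇒ T₂ = 527×(0.171)^0.400 = 260 K; PV^γ = const ⇒ P₂ = 46.4 kPa.
ΔU = nCvΔT = 0.439×20.8×(260−527) = -2440 J.
Q = 0 for an adiabatic process, so W = −ΔU = 2440 J.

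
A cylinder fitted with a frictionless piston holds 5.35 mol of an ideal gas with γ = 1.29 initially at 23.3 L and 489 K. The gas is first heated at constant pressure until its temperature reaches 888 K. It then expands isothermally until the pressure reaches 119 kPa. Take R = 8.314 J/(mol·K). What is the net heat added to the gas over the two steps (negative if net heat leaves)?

160000 J

P₁ = nRT₁/V₁ = 5.35×8.314×489/23.3 = 934 kPa.
Step 1 — Isobaric: P stays 934 kPa; V/T = const ⇒ T₂ = 888 K, V₂ = 42.3 L.
W = PΔV = 934×(42.3−23.3) kPa·L = 17700 J.
ΔU = nCvΔT = 5.35×28.7×(888−489) = 61200 J.
Q = ΔU + W = nCpΔT = 78900 J.
State after step 1: P = 934 kPa, V = 42.3 L, T = 888 K.
Step 2 — Isothermal: T stays 888 K; PV = const ⇒ V₂ = 332 L, P₂ = 119 kPa.
ΔU = 0 (ideal gas, T constant).
W = nRT ln(V₂/V₁) = 5.35×8.314×888×ln(7.84) = 81400 J.
Q = ΔU + W = 81400 J.
Net over both steps: W = 99100 J, Q = 160000 J, ΔU = 61200 J.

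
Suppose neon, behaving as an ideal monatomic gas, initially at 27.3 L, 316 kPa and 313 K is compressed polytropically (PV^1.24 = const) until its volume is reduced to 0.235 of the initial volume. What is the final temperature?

443 K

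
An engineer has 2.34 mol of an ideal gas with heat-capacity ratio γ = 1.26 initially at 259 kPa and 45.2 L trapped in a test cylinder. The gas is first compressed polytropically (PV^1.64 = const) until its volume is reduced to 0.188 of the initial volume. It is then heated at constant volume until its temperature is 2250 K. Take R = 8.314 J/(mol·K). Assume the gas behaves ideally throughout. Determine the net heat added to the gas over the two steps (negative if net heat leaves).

88300 J

T₁ = P₁V₁/(nR) = 259×45.2/(2.34×8.314) = 602 K.
Step 1 — Polytropic n=1.64: T₂ = T₁(V₁/V₂)^(n−1) = 602×(5.32)^0.64 = 1750 K; P₂ = P₁(V₁/V₂)^n = 4010 kPa.
W = (P₁V₁−P₂V₂)/(n−1) = (259×45.2−4010×8.50)/0.64 = -35000 J.
ΔU = nCvΔT = 2.34×32.0×(1750−602) = 86200 J.
Q = ΔU + W = 51200 J.
State after step 1: P = 4010 kPa, V = 8.50 L, T = 1750 K.
Step 2 — Isochoric: V stays 8.50 L; P/T = const ⇒ T₂ = 2250 K, P₂ = 5150 kPa.
W = 0 (no volume change).
ΔU = nCvΔT = 2.34×32.0×(2250−1750) = 37100 J.
Q = ΔU = 37100 J.
Net over both steps: W = -35000 J, Q = 88300 J, ΔU = 123000 J.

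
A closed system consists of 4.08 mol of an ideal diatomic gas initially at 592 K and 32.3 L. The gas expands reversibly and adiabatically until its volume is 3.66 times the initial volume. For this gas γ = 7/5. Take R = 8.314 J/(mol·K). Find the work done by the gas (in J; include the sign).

20300 J

P₁ = nRT₁/V₁ = 4.08×8.314×592/32.3 = 622 kPa.
Adiabatic: TV^(γ−1) = const ⇒ T₂ = 592×(0.273)^0.400 = 352 K; PV^γ = const ⇒ P₂ = 101 kPa.
ΔU = nCvΔT = 4.08×20.8×(352−592) = -20300 J.
Q = 0 for an adiabatic process, so W = −ΔU = 20300 J.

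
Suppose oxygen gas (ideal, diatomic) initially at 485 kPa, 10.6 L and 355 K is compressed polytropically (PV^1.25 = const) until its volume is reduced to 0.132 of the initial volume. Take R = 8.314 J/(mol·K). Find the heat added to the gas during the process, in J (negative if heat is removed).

-5080 J

n = P₁V₁/(RT₁) = 485×10.6/(8.314×355) = 1.74 mol.
Polytropic n=1.25: T₂ = T₁(V₁/V₂)^(n−1) = 355×(7.58)^0.25 = 589 K; P₂ = P₁(V₁/V₂)^n = 6100 kPa.
W = (P₁V₁−P₂V₂)/(n−1) = (485×10.6−6100×1.40)/0.25 = -13600 J.
ΔU = nCvΔT = 1.74×20.8×(589−355) = 8470 J.
Q = ΔU + W = -5080 J.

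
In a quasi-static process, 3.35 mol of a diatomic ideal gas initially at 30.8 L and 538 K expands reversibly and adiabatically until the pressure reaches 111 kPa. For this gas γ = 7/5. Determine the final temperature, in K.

353 K

P₁ = nRT₁/V₁ = 3.35×8.314×538/30.8 = 487 kPa.
Adiabatic: T₂/T₁ = (P₂/P₁)^((γ−1)/γ) ⇒ T₂ = 538×(0.228)^0.286 = 353 K; V₂ = 88.5 L.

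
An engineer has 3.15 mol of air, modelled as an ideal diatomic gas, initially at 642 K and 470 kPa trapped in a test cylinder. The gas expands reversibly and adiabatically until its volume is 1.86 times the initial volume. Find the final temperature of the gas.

V₁ = nRT₁/P₁ = 3.15×8.314×642/470 = 35.8 L.
Adiabatic: TV^(γ−1) = const ⇒ T₂ = 642×(0.538)^0.400 = 501 K; PV^γ = const ⇒ P₂ = 197 kPa.

501 K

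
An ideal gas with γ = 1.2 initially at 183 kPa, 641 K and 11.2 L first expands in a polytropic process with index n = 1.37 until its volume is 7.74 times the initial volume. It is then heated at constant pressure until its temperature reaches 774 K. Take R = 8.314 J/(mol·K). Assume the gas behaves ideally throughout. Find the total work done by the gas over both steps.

4460 J

n = P₁V₁/(RT₁) = 183×11.2/(8.314×641) = 0.385 mol.
Step 1 — Polytropic n=1.37: T₂ = T₁(V₁/V₂)^(n−1) = 641×(0.129)^0.37 = 301 K; P₂ = P₁(V₁/V₂)^n = 11.1 kPa.
W = (P₁V₁−P₂V₂)/(n−1) = (183×11.2−11.1×86.7)/0.37 = 2940 J.
ΔU = nCvΔT = 0.385×41.6×(301−641) = -5440 J.
Q = ΔU + W = -2500 J.
State after step 1: P = 11.1 kPa, V = 86.7 L, T = 301 K.
Step 2 — Isobaric: P stays 11.1 kPa; V/T = const ⇒ T₂ = 774 K, V₂ = 223 L.
W = PΔV = 11.1×(223−86.7) kPa·L = 1510 J.
ΔU = nCvΔT = 0.385×41.6×(774−301) = 7570 J.
Q = ΔU + W = nCpΔT = 9080 J.
Net over both steps: W = 4460 J, Q = 6580 J, ΔU = 2130 J.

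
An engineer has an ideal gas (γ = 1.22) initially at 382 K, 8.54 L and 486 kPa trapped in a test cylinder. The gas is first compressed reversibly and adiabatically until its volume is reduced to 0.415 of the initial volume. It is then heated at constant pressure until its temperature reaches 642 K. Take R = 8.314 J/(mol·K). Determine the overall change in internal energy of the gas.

n = P₁V₁/(RT₁) = 486×8.54/(8.314×382) = 1.31 mol.
Step 1 — Adiabatic: TV^(γ−1) = const ⇒ T₂ = 382×(2.41)^0.220 = 464 K; PV^γ = const ⇒ P₂ = 1420 kPa.
ΔU = nCvΔT = 1.31×37.8×(464−382) = 4030 J.
Q = 0 for an adiabatic process, so W = −ΔU = -4030 J.
State after step 1: P = 1420 kPa, V = 3.54 L, T = 464 K.
Step 2 — Isobaric: P stays 1420 kPa; V/T = const ⇒ T₂ = 642 K, V₂ = 4.91 L.
W = PΔV = 1420×(4.91−3.54) kPa·L = 1940 J.
ΔU = nCvΔT = 1.31×37.8×(642−464) = 8810 J.
Q = ΔU + W = nCpΔT = 10800 J.
Net over both steps: W = -2090 J, Q = 10800 J, ΔU = 12800 J.

12800 J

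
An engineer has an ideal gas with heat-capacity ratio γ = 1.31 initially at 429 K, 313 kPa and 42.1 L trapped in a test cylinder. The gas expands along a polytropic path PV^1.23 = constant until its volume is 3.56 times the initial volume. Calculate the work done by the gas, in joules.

14500 J

n = P₁V₁/(RT₁) = 313×42.1/(8.314×429) = 3.69 mol.
Polytropic n=1.23: T₂ = T₁(V₁/V₂)^(n−1) = 429×(0.281)^0.23 = 320 K; P₂ = P₁(V₁/V₂)^n = 65.7 kPa.
W = (P₁V₁−P₂V₂)/(n−1) = (313×42.1−65.7×150)/0.23 = 14500 J.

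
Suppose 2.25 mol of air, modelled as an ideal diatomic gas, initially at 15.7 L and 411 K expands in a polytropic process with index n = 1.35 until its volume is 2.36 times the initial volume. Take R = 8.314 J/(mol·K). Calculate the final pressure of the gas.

154 kPa

P₁ = nRT₁/V₁ = 2.25×8.314×411/15.7 = 490 kPa.
Polytropic n=1.35: T₂ = T₁(V₁/V₂)^(n−1) = 411×(0.424)^0.35 = 304 K; P₂ = P₁(V₁/V₂)^n = 154 kPa.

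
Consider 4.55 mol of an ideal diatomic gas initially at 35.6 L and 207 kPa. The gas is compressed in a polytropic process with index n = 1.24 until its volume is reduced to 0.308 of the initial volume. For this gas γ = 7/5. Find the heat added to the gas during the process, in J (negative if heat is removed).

T₁ = P₁V₁/(nR) = 207×35.6/(4.55×8.314) = 195 K.
Polytropic n=1.24: T₂ = T₁(V₁/V₂)^(n−1) = 195×(3.25)^0.24 = 258 K; P₂ = P₁(V₁/V₂)^n = 892 kPa.
W = (P₁V₁−P₂V₂)/(n−1) = (207×35.6−892×11.0)/0.24 = -10000 J.
ΔU = nCvΔT = 4.55×20.8×(258−195) = 6020 J.
Q = ΔU + W = -4010 J.

-4010 J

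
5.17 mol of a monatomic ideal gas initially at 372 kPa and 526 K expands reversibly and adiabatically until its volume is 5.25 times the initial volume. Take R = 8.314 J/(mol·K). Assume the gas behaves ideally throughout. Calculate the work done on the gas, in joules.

-22700 J

V₁ = nRT₁/P₁ = 5.17×8.314×526/372 = 60.8 L.
Adiabatic: TV^(γ−1) = const ⇒ T₂ = 526×(0.190)^0.667 = 174 K; PV^γ = const ⇒ P₂ = 23.5 kPa.
ΔU = nCvΔT = 5.17×12.5×(174−526) = -22700 J.
Q = 0 for an adiabatic process, so W = −ΔU = 22700 J.
Work done on the gas = −W_by = -22700 J.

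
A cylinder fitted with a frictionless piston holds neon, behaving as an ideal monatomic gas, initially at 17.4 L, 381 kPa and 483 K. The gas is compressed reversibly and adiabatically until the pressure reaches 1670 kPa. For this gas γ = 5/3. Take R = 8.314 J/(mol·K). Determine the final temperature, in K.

872 K

Adiabatic: T₂/T₁ = (P₂/P₁)^((γ−1)/γ) ⇒ T₂ = 483×(4.38)^0.400 = 872 K; V₂ = 7.17 L.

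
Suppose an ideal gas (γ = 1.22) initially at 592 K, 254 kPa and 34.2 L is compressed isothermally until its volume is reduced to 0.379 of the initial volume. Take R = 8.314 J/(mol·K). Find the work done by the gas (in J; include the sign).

-8430 J

n = P₁V₁/(RT₁) = 254×34.2/(8.314×592) = 1.76 mol.
Isothermal: T stays 592 K; PV = const ⇒ V₂ = 13.0 L, P₂ = 670 kPa.
W = nRT ln(V₂/V₁) = 1.76×8.314×592×ln(0.379) = -8430 J.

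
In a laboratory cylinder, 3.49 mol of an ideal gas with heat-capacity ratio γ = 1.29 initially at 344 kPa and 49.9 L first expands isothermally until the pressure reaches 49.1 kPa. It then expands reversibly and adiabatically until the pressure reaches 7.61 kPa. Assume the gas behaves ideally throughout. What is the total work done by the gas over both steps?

53700 J

T₁ = P₁V₁/(nR) = 344×49.9/(3.49×8.314) = 592 K.
Step 1 — Isothermal: T stays 592 K; PV = const ⇒ V₂ = 350 L, P₂ = 49.1 kPa.
ΔU = 0 (ideal gas, T constant).
W = nRT ln(V₂/V₁) = 3.49×8.314×592×ln(7.01) = 33400 J.
Q = ΔU + W = 33400 J.
State after step 1: P = 49.1 kPa, V = 350 L, T = 592 K.
Step 2 — Adiabatic: T₂/T₁ = (P₂/P₁)^((γ−1)/γ) ⇒ T₂ = 592×(0.155)^0.225 = 389 K; V₂ = 1480 L.
ΔU = nCvΔT = 3.49×28.7×(389−592) = -20300 J.
Q = 0 for an adiabatic process, so W = −ΔU = 20300 J.
Net over both steps: W = 53700 J, Q = 33400 J, ΔU = -20300 J.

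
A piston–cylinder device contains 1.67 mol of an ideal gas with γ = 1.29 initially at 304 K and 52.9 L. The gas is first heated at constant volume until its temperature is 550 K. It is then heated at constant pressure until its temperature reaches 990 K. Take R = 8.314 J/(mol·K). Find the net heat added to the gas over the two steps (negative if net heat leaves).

39000 J

P₁ = nRT₁/V₁ = 1.67×8.314×304/52.9 = 79.8 kPa.
Step 1 — Isochoric: V stays 52.9 L; P/T = const ⇒ T₂ = 550 K, P₂ = 144 kPa.
W = 0 (no volume change).
ΔU = nCvΔT = 1.67×28.7×(550−304) = 11800 J.
Q = ΔU = 11800 J.
State after step 1: P = 144 kPa, V = 52.9 L, T = 550 K.
Step 2 — Isobaric: P stays 144 kPa; V/T = const ⇒ T₂ = 990 K, V₂ = 95.2 L.
W = PΔV = 144×(95.2−52.9) kPa·L = 6110 J.
ΔU = nCvΔT = 1.67×28.7×(990−550) = 21100 J.
Q = ΔU + W = nCpΔT = 27200 J.
Net over both steps: W = 6110 J, Q = 39000 J, ΔU = 32800 J.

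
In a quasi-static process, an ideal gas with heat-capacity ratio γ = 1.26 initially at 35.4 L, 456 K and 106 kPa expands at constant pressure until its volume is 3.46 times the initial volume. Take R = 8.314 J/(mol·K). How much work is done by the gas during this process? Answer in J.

n = P₁V₁/(RT₁) = 106×35.4/(8.314×456) = 0.990 mol.
Isobaric: P stays 106 kPa; V/T = const ⇒ T₂ = 1580 K, V₂ = 122 L.
W = PΔV = 106×(122−35.4) kPa·L = 9230 J.

9230 J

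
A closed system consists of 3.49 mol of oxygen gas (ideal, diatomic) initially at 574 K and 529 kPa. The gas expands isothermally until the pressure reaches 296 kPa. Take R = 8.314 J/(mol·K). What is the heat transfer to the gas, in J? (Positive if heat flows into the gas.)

V₁ = nRT₁/P₁ = 3.49×8.314×574/529 = 31.5 L.
Isothermal: T stays 574 K; PV = const ⇒ V₂ = 56.3 L, P₂ = 296 kPa.
ΔU = 0 (ideal gas, T constant).
W = nRT ln(V₂/V₁) = 3.49×8.314×574×ln(1.79) = 9670 J.
Q = ΔU + W = 9670 J.

9670 J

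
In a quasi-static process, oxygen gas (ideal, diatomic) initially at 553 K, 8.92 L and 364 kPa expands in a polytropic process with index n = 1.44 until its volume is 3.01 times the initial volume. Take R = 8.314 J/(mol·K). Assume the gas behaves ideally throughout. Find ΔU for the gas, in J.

-3120 J

n = P₁V₁/(RT₁) = 364×8.92/(8.314×553) = 0.706 mol.
Polytropic n=1.44: T₂ = T₁(V₁/V₂)^(n−1) = 553×(0.332)^0.44 = 341 K; P₂ = P₁(V₁/V₂)^n = 74.5 kPa.
For an ideal gas ΔU = nCvΔT with Cv = (5/2)R = 20.8 J/(mol·K).
ΔU = 0.706×20.8×(341−553) = -3120 J.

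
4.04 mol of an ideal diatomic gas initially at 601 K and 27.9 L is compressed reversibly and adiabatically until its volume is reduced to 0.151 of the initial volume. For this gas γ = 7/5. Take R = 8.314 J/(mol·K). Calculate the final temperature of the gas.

P₁ = nRT₁/V₁ = 4.04×8.314×601/27.9 = 724 kPa.
Adiabatic: TV^(γ−1) = const ⇒ T₂ = 601×(6.62)^0.400 = 1280 K; PV^γ = const ⇒ P₂ = 10200 kPa.

1280 K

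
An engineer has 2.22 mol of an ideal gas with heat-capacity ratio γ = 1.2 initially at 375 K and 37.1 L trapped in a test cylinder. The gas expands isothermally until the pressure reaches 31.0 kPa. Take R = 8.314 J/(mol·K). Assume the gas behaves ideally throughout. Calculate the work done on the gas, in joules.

-12400 J

P₁ = nRT₁/V₁ = 2.22×8.314×375/37.1 = 187 kPa.
Isothermal: T stays 375 K; PV = const ⇒ V₂ = 223 L, P₂ = 31.0 kPa.
W = nRT ln(V₂/V₁) = 2.22×8.314×375×ln(6.02) = 12400 J.
Work done on the gas = −W_by = -12400 J.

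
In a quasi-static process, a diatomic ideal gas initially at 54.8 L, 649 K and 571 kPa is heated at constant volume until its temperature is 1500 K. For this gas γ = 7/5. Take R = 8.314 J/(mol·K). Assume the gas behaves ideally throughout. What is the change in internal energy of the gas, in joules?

103000 J

n = P₁V₁/(RT₁) = 571×54.8/(8.314×649) = 5.80 mol.
Isochoric: V stays 54.8 L; P/T = const ⇒ T₂ = 1500 K, P₂ = 1320 kPa.
For an ideal gas ΔU = nCvΔT with Cv = (5/2)R = 20.8 J/(mol·K).
ΔU = 5.80×20.8×(1500−649) = 103000 J.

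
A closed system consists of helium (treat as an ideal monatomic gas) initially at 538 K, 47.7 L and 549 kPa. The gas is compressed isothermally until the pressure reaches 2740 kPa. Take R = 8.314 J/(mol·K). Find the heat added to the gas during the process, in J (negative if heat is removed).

n = P₁V₁/(RT₁) = 549×47.7/(8.314×538) = 5.85 mol.
Isothermal: T stays 538 K; PV = const ⇒ V₂ = 9.56 L, P₂ = 2740 kPa.
ΔU = 0 (ideal gas, T constant).
W = nRT ln(V₂/V₁) = 5.85×8.314×538×ln(0.200) = -42100 J.
Q = ΔU + W = -42100 J.

-42100 J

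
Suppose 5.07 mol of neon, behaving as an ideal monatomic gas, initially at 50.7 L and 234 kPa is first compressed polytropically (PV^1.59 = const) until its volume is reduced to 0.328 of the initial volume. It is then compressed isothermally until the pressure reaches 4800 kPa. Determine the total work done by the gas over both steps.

T₁ = P₁V₁/(nR) = 234×50.7/(5.07×8.314) = 281 K.
Step 1 — Polytropic n=1.59: T₂ = T₁(V₁/V₂)^(n−1) = 281×(3.05)^0.59 = 543 K; P₂ = P₁(V₁/V₂)^n = 1380 kPa.
W = (P₁V₁−P₂V₂)/(n−1) = (234×50.7−1380×16.6)/0.59 = -18700 J.
ΔU = nCvΔT = 5.07×12.5×(543−281) = 16600 J.
Q = ΔU + W = -2150 J.
State after step 1: P = 1380 kPa, V = 16.6 L, T = 543 K.
Step 2 — Isothermal: T stays 543 K; PV = const ⇒ V₂ = 4.77 L, P₂ = 4800 kPa.
ΔU = 0 (ideal gas, T constant).
W = nRT ln(V₂/V₁) = 5.07×8.314×543×ln(0.287) = -28600 J.
Q = ΔU + W = -28600 J.
Net over both steps: W = -47300 J, Q = -30700 J, ΔU = 16600 J.

-47300 J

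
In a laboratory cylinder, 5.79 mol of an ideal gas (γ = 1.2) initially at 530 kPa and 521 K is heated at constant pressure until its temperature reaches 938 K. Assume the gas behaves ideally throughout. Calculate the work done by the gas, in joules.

20100 J

V₁ = nRT₁/P₁ = 5.79×8.314×521/530 = 47.3 L.
Isobaric: P stays 530 kPa; V/T = const ⇒ T₂ = 938 K, V₂ = 85.2 L.
W = PΔV = 530×(85.2−47.3) kPa·L = 20100 J.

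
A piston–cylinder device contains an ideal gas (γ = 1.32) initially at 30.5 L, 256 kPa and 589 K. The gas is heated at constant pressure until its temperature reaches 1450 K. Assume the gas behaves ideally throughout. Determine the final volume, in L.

Isobaric: P stays 256 kPa; V/T = const ⇒ T₂ = 1450 K, V₂ = 75.1 L.

75.1 L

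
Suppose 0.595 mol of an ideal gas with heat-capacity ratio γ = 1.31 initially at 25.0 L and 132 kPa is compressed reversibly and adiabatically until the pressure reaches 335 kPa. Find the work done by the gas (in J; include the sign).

T₁ = P₁V₁/(nR) = 132×25.0/(0.595×8.314) = 667 K.
Adiabatic: T₂/T₁ = (P₂/P₁)^((γ−1)/γ) ⇒ T₂ = 667×(2.54)^0.237 = 832 K; V₂ = 12.3 L.
ΔU = nCvΔT = 0.595×26.8×(832−667) = 2620 J.
Q = 0 for an adiabatic process, so W = −ΔU = -2620 J.

-2620 J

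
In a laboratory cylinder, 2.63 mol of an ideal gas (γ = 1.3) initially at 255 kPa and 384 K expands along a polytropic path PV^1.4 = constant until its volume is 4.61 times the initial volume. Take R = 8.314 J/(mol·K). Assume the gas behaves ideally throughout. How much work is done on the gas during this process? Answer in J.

V₁ = nRT₁/P₁ = 2.63×8.314×384/255 = 32.9 L.
Polytropic n=1.4: T₂ = T₁(V₁/V₂)^(n−1) = 384×(0.217)^0.40 = 208 K; P₂ = P₁(V₁/V₂)^n = 30.0 kPa.
W = (P₁V₁−P₂V₂)/(n−1) = (255×32.9−30.0×152)/0.40 = 9600 J.
Work done on the gas = −W_by = -9600 J.

-9600 J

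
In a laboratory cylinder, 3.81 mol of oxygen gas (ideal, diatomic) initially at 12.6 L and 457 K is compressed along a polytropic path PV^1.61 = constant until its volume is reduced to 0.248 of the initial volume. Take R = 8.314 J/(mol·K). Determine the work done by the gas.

P₁ = nRT₁/V₁ = 3.81×8.314×457/12.6 = 1150 kPa.
Polytropic n=1.61: T₂ = T₁(V₁/V₂)^(n−1) = 457×(4.03)^0.61 = 1070 K; P₂ = P₁(V₁/V₂)^n = 10800 kPa.
W = (P₁V₁−P₂V₂)/(n−1) = (1150×12.6−10800×3.12)/0.61 = -31800 J.

-31800 J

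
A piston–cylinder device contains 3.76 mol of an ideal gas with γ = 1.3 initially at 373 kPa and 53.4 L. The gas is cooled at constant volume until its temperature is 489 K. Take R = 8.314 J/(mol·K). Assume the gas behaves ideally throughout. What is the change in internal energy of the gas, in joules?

-15400 J

T₁ = P₁V₁/(nR) = 373×53.4/(3.76×8.314) = 637 K.
Isochoric: V stays 53.4 L; P/T = const ⇒ T₂ = 489 K, P₂ = 286 kPa.
For an ideal gas ΔU = nCvΔT with Cv = R/(γ−1) = 27.7 J/(mol·K).
ΔU = 3.76×27.7×(489−637) = -15400 J.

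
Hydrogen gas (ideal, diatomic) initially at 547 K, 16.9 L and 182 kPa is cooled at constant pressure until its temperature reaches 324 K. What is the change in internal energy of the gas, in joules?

-3130 J

n = P₁V₁/(RT₁) = 182×16.9/(8.314×547) = 0.676 mol.
Isobaric: P stays 182 kPa; V/T = const ⇒ T₂ = 324 K, V₂ = 10.0 L.
For an ideal gas ΔU = nCvΔT with Cv = (5/2)R = 20.8 J/(mol·K).
ΔU = 0.676×20.8×(324−547) = -3130 J.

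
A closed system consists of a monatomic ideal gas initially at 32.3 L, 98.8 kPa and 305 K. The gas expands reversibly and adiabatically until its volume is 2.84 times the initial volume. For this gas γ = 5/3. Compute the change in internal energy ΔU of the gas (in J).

n = P₁V₁/(RT₁) = 98.8×32.3/(8.314×305) = 1.26 mol.
Adiabatic: TV^(γ−1) = const ⇒ T₂ = 305×(0.352)^0.667 = 152 K; PV^γ = const ⇒ P₂ = 17.3 kPa.
For an ideal gas ΔU = nCvΔT with Cv = (3/2)R = 12.5 J/(mol·K).
ΔU = 1.26×12.5×(152−305) = -2400 J.

-2400 J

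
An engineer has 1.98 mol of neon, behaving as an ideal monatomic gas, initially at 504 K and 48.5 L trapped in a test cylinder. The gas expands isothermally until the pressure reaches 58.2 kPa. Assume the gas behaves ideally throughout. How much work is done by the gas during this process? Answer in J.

8950 J

P₁ = nRT₁/V₁ = 1.98×8.314×504/48.5 = 171 kPa.
Isothermal: T stays 504 K; PV = const ⇒ V₂ = 143 L, P₂ = 58.2 kPa.
W = nRT ln(V₂/V₁) = 1.98×8.314×504×ln(2.94) = 8950 J.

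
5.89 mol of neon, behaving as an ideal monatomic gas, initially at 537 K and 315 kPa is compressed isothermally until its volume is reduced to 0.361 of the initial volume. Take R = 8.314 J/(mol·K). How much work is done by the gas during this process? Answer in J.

-26800 J

V₁ = nRT₁/P₁ = 5.89×8.314×537/315 = 83.5 L.
Isothermal: T stays 537 K; PV = const ⇒ V₂ = 30.1 L, P₂ = 873 kPa.
W = nRT ln(V₂/V₁) = 5.89×8.314×537×ln(0.361) = -26800 J.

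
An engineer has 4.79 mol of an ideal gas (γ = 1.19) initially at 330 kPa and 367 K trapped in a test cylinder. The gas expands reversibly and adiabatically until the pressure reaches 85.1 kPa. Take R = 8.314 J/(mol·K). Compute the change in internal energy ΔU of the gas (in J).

V₁ = nRT₁/P₁ = 4.79×8.314×367/330 = 44.3 L.
Adiabatic: T₂/T₁ = (P₂/P₁)^((γ−1)/γ) ⇒ T₂ = 367×(0.258)^0.160 = 296 K; V₂ = 138 L.
For an ideal gas ΔU = nCvΔT with Cv = R/(γ−1) = 43.8 J/(mol·K).
ΔU = 4.79×43.8×(296−367) = -15000 J.

-15000 J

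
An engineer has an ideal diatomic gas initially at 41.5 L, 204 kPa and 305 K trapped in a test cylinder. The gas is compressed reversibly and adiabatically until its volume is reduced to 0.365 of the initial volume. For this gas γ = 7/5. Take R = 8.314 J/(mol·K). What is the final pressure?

Adiabatic: TV^(γ−1) = const ⇒ T₂ = 305×(2.74)^0.400 = 456 K; PV^γ = const ⇒ P₂ = 836 kPa.

836 kPa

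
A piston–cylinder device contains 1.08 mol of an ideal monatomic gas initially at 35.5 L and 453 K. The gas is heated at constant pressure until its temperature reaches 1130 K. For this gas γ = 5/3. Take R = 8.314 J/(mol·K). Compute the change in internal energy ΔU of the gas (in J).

P₁ = nRT₁/V₁ = 1.08×8.314×453/35.5 = 115 kPa.
Isobaric: P stays 115 kPa; V/T = const ⇒ T₂ = 1130 K, V₂ = 88.6 L.
For an ideal gas ΔU = nCvΔT with Cv = (3/2)R = 12.5 J/(mol·K).
ΔU = 1.08×12.5×(1130−453) = 9120 J.

9120 J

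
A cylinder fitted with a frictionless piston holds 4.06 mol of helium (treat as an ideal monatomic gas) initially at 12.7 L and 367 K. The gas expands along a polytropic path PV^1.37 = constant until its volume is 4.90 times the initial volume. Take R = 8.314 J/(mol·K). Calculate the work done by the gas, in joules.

P₁ = nRT₁/V₁ = 4.06×8.314×367/12.7 = 975 kPa.
Polytropic n=1.37: T₂ = T₁(V₁/V₂)^(n−1) = 367×(0.204)^0.37 = 204 K; P₂ = P₁(V₁/V₂)^n = 111 kPa.
W = (P₁V₁−P₂V₂)/(n−1) = (975×12.7−111×62.2)/0.37 = 14900 J.

14900 J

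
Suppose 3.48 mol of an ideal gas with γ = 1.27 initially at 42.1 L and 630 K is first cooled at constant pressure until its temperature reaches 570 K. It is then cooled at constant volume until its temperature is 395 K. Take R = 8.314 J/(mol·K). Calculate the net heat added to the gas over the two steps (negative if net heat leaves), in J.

-26900 J

P₁ = nRT₁/V₁ = 3.48×8.314×630/42.1 = 433 kPa.
Step 1 — Isobaric: P stays 433 kPa; V/T = const ⇒ T₂ = 570 K, V₂ = 38.1 L.
W = PΔV = 433×(38.1−42.1) kPa·L = -1740 J.
ΔU = nCvΔT = 3.48×30.8×(570−630) = -6430 J.
Q = ΔU + W = nCpΔT = -8170 J.
State after step 1: P = 433 kPa, V = 38.1 L, T = 570 K.
Step 2 — Isochoric: V stays 38.1 L; P/T = const ⇒ T₂ = 395 K, P₂ = 300 kPa.
W = 0 (no volume change).
ΔU = nCvΔT = 3.48×30.8×(395−570) = -18800 J.
Q = ΔU = -18800 J.
Net over both steps: W = -1740 J, Q = -26900 J, ΔU = -25200 J.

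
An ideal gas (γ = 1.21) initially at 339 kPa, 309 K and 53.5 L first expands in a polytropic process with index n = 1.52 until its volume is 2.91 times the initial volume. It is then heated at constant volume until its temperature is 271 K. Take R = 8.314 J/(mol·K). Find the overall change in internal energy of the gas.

n = P₁V₁/(RT₁) = 339×53.5/(8.314×309) = 7.06 mol.
Step 1 — Polytropic n=1.52: T₂ = T₁(V₁/V₂)^(n−1) = 309×(0.344)^0.52 = 177 K; P₂ = P₁(V₁/V₂)^n = 66.8 kPa.
W = (P₁V₁−P₂V₂)/(n−1) = (339×53.5−66.8×156)/0.52 = 14900 J.
ΔU = nCvΔT = 7.06×39.6×(177−309) = -36800 J.
Q = ΔU + W = -21900 J.
State after step 1: P = 66.8 kPa, V = 156 L, T = 177 K.
Step 2 — Isochoric: V stays 156 L; P/T = const ⇒ T₂ = 271 K, P₂ = 102 kPa.
W = 0 (no volume change).
ΔU = nCvΔT = 7.06×39.6×(271−177) = 26200 J.
Q = ΔU = 26200 J.
Net over both steps: W = 14900 J, Q = 4240 J, ΔU = -10600 J.

-10600 J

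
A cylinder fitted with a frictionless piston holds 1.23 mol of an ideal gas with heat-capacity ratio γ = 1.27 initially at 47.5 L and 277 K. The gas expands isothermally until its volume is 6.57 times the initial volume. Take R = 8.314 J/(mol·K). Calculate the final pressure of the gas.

P₁ = nRT₁/V₁ = 1.23×8.314×277/47.5 = 59.6 kPa.
Isothermal: T stays 277 K; PV = const ⇒ V₂ = 312 L, P₂ = 9.08 kPa.

9.08 kPa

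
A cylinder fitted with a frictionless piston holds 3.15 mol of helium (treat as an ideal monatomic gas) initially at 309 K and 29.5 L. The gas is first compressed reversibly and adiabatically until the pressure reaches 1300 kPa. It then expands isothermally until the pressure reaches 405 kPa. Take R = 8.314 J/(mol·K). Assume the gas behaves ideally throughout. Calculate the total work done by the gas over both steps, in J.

7110 J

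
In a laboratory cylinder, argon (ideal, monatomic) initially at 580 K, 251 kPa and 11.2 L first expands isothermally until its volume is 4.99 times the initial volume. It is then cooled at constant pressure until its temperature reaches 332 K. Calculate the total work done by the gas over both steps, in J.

n = P₁V₁/(RT₁) = 251×11.2/(8.314×580) = 0.583 mol.
Step 1 — Isothermal: T stays 580 K; PV = const ⇒ V₂ = 55.9 L, P₂ = 50.3 kPa.
ΔU = 0 (ideal gas, T constant).
W = nRT ln(V₂/V₁) = 0.583×8.314×580×ln(4.99) = 4520 J.
Q = ΔU + W = 4520 J.
State after step 1: P = 50.3 kPa, V = 55.9 L, T = 580 K.
Step 2 — Isobaric: P stays 50.3 kPa; V/T = const ⇒ T₂ = 332 K, V₂ = 32.0 L.
W = PΔV = 50.3×(32.0−55.9) kPa·L = -1200 J.
ΔU = nCvΔT = 0.583×12.5×(332−580) = -1800 J.
Q = ΔU + W = nCpΔT = -3010 J.
Net over both steps: W = 3320 J, Q = 1510 J, ΔU = -1800 J.

3320 J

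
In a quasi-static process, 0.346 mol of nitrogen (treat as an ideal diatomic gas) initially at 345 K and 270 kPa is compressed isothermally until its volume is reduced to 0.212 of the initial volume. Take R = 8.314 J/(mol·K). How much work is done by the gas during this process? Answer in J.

V₁ = nRT₁/P₁ = 0.346×8.314×345/270 = 3.68 L.
Isothermal: T stays 345 K; PV = const ⇒ V₂ = 0.779 L, P₂ = 1270 kPa.
W = nRT ln(V₂/V₁) = 0.346×8.314×345×ln(0.212) = -1540 J.

-1540 J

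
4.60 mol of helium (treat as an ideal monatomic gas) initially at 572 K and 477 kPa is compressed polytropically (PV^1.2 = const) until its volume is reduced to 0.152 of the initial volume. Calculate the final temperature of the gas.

V₁ = nRT₁/P₁ = 4.60×8.314×572/477 = 45.9 L.
Polytropic n=1.2: T₂ = T₁(V₁/V₂)^(n−1) = 572×(6.58)^0.20 = 834 K; P₂ = P₁(V₁/V₂)^n = 4570 kPa.

834 K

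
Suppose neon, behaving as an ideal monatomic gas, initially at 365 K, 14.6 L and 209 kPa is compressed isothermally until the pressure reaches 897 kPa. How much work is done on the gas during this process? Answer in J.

4450 J

n = P₁V₁/(RT₁) = 209×14.6/(8.314×365) = 1.01 mol.
Isothermal: T stays 365 K; PV = const ⇒ V₂ = 3.40 L, P₂ = 897 kPa.
W = nRT ln(V₂/V₁) = 1.01×8.314×365×ln(0.233) = -4450 J.
Work done on the gas = −W_by = 4450 J.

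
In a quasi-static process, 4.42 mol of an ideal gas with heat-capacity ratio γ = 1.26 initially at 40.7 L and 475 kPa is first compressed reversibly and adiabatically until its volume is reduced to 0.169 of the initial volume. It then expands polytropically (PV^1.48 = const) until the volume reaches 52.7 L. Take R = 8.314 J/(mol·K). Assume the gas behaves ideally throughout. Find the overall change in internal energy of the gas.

-29900 J

T₁ = P₁V₁/(nR) = 475×40.7/(4.42×8.314) = 526 K.
Step 1 — Adiabatic: TV^(γ−1) = const ⇒ T₂ = 526×(5.92)^0.260 = 835 K; PV^γ = const ⇒ P₂ = 4460 kPa.
ΔU = nCvΔT = 4.42×32.0×(835−526) = 43700 J.
Q = 0 for an adiabatic process, so W = −ΔU = -43700 J.
State after step 1: P = 4460 kPa, V = 6.88 L, T = 835 K.
Step 2 — Polytropic n=1.48: T₂ = T₁(V₁/V₂)^(n−1) = 835×(0.131)^0.48 = 314 K; P₂ = P₁(V₁/V₂)^n = 219 kPa.
W = (P₁V₁−P₂V₂)/(n−1) = (4460×6.88−219×52.7)/0.48 = 39900 J.
ΔU = nCvΔT = 4.42×32.0×(314−835) = -73600 J.
Q = ΔU + W = -33700 J.
Net over both steps: W = -3810 J, Q = -33700 J, ΔU = -29900 J.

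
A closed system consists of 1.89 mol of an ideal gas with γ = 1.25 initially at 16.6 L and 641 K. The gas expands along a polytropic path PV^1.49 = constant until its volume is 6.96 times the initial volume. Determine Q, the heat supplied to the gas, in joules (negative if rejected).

P₁ = nRT₁/V₁ = 1.89×8.314×641/16.6 = 607 kPa.
Polytropic n=1.49: T₂ = T₁(V₁/V₂)^(n−1) = 641×(0.144)^0.49 = 248 K; P₂ = P₁(V₁/V₂)^n = 33.7 kPa.
W = (P₁V₁−P₂V₂)/(n−1) = (607×16.6−33.7×116)/0.49 = 12600 J.
ΔU = nCvΔT = 1.89×33.3×(248−641) = -24700 J.
Q = ΔU + W = -12100 J.

-12100 J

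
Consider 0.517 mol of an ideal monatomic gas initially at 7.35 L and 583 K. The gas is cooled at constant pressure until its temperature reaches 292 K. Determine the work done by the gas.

P₁ = nRT₁/V₁ = 0.517×8.314×583/7.35 = 341 kPa.
Isobaric: P stays 341 kPa; V/T = const ⇒ T₂ = 292 K, V₂ = 3.68 L.
W = PΔV = 341×(3.68−7.35) kPa·L = -1250 J.

-1250 J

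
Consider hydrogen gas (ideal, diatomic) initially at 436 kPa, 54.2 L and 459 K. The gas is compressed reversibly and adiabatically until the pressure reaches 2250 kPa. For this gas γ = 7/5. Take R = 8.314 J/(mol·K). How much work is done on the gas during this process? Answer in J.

35300 J

n = P₁V₁/(RT₁) = 436×54.2/(8.314×459) = 6.19 mol.
Adiabatic: T₂/T₁ = (P₂/P₁)^((γ−1)/γ) ⇒ T₂ = 459×(5.16)^0.286 = 734 K; V₂ = 16.8 L.
ΔU = nCvΔT = 6.19×20.8×(734−459) = 35300 J.
Q = 0 for an adiabatic process, so W = −ΔU = -35300 J.
Work done on the gas = −W_by = 35300 J.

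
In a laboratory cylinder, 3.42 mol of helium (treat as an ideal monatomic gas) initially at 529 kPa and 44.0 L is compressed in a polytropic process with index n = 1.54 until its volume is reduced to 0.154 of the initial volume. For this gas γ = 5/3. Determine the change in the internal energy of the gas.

T₁ = P₁V₁/(nR) = 529×44.0/(3.42×8.314) = 819 K.
Polytropic n=1.54: T₂ = T₁(V₁/V₂)^(n−1) = 819×(6.49)^0.54 = 2250 K; P₂ = P₁(V₁/V₂)^n = 9430 kPa.
For an ideal gas ΔU = nCvΔT with Cv = (3/2)R = 12.5 J/(mol·K).
ΔU = 3.42×12.5×(2250−819) = 61000 J.

61000 J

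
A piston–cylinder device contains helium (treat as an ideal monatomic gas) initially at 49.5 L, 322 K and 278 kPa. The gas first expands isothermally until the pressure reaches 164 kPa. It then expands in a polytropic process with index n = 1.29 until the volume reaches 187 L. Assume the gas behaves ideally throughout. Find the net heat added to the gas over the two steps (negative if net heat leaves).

n = P₁V₁/(RT₁) = 278×49.5/(8.314×322) = 5.14 mol.
Step 1 — Isothermal: T stays 322 K; PV = const ⇒ V₂ = 83.9 L, P₂ = 164 kPa.
ΔU = 0 (ideal gas, T constant).
W = nRT ln(V₂/V₁) = 5.14×8.314×322×ln(1.70) = 7260 J.
Q = ΔU + W = 7260 J.
State after step 1: P = 164 kPa, V = 83.9 L, T = 322 K.
Step 2 — Polytropic n=1.29: T₂ = T₁(V₁/V₂)^(n−1) = 322×(0.449)^0.29 = 255 K; P₂ = P₁(V₁/V₂)^n = 58.3 kPa.
W = (P₁V₁−P₂V₂)/(n−1) = (164×83.9−58.3×187)/0.29 = 9840 J.
ΔU = nCvΔT = 5.14×12.5×(255−322) = -4280 J.
Q = ΔU + W = 5560 J.
Net over both steps: W = 17100 J, Q = 12800 J, ΔU = -4280 J.

12800 J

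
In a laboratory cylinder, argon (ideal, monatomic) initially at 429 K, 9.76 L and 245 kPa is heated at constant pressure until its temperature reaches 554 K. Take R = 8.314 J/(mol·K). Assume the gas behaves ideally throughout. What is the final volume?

Isobaric: P stays 245 kPa; V/T = const ⇒ T₂ = 554 K, V₂ = 12.6 L.

12.6 L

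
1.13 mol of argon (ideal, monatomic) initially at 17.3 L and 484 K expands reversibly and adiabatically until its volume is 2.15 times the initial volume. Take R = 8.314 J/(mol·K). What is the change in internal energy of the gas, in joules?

-2730 J

P₁ = nRT₁/V₁ = 1.13×8.314×484/17.3 = 263 kPa.
Adiabatic: TV^(γ−1) = const ⇒ T₂ = 484×(0.465)^0.667 = 291 K; PV^γ = const ⇒ P₂ = 73.4 kPa.
For an ideal gas ΔU = nCvΔT with Cv = (3/2)R = 12.5 J/(mol·K).
ΔU = 1.13×12.5×(291−484) = -2730 J.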